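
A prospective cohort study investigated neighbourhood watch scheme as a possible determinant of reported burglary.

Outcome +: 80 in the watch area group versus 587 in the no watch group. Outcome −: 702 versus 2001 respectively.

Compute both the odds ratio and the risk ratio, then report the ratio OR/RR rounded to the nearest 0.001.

From the description: a = 80, b = 702, c = 587, d = 2001.
OR = (80·2001)/(702·587) = 160080/412074 = 0.38847
Risk in exposed = 80/782 = 0.10230; risk in unexposed = 587/2588 = 0.22682; RR = 0.45103
OR/RR = 0.38847 / 0.45103 = 0.86130
The outcome is not rare, so the OR lies further from 1 than the RR.

0.861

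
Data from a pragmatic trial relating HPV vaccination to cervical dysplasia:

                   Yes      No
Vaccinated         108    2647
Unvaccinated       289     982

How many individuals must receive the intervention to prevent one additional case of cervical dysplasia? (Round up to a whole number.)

6

Risk in treated group = 108/2755 = 0.03920; risk in control = 289/1271 = 0.22738.
Absolute risk reduction = 0.22738 − 0.03920 = 0.18818
NNT = 1 / ARR = 1 / 0.18818 = 5.314 → round up → 6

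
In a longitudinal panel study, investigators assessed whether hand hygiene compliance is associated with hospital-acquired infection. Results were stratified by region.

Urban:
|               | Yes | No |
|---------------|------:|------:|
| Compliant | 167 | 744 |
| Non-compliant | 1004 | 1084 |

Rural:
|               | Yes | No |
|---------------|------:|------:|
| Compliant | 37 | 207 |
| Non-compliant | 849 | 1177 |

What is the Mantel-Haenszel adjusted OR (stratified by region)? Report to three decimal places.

OR_MH = Σ(aᵢdᵢ/nᵢ) / Σ(bᵢcᵢ/nᵢ), where nᵢ is the stratum total.
Stratum 1 (Urban): n = 2999; a·d/n = 167·1084/2999 = 60.3628; b·c/n = 744·1004/2999 = 249.0750
Stratum 2 (Rural): n = 2270; a·d/n = 37·1177/2270 = 19.1846; b·c/n = 207·849/2270 = 77.4198
OR_MH = (60.3628 + 19.1846) / (249.0750 + 77.4198) = 79.5474 / 326.4948 = 0.24364

0.244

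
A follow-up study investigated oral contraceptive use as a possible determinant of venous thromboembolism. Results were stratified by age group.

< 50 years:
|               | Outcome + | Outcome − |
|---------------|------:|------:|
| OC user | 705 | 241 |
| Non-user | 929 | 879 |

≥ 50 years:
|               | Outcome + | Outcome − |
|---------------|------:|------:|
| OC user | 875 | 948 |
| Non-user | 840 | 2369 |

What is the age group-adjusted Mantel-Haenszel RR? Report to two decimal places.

RR_MH = Σ(aᵢ·n₀ᵢ/nᵢ) / Σ(cᵢ·n₁ᵢ/nᵢ), with n₁ᵢ = aᵢ+bᵢ (exposed), n₀ᵢ = cᵢ+dᵢ (unexposed), nᵢ = n₁ᵢ+n₀ᵢ.
Stratum 1 (< 50 years): n₁ = 946, n₀ = 1808, n = 2754; a·n₀/n = 705·1808/2754 = 462.8322; c·n₁/n = 929·946/2754 = 319.1118
Stratum 2 (≥ 50 years): n₁ = 1823, n₀ = 3209, n = 5032; a·n₀/n = 875·3209/5032 = 558.0038; c·n₁/n = 840·1823/5032 = 304.3164
RR_MH = (462.8322 + 558.0038) / (319.1118 + 304.3164) = 1020.8360 / 623.4282 = 1.63746

1.64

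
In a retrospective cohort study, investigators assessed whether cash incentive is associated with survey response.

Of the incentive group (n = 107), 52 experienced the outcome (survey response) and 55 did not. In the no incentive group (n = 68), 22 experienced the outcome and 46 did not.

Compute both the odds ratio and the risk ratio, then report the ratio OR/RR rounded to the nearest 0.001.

1.316

From the description: a = 52, b = 55, c = 22, d = 46.
OR = (52·46)/(55·22) = 2392/1210 = 1.97686
Risk in exposed = 52/107 = 0.48598; risk in unexposed = 22/68 = 0.32353; RR = 1.50212
OR/RR = 1.97686 / 1.50212 = 1.31604
The outcome is not rare, so the OR lies further from 1 than the RR.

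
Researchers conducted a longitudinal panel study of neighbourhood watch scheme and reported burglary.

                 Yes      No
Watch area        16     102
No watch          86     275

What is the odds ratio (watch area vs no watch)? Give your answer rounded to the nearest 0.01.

0.50

Cells: a = 16, b = 102, c = 86, d = 275.
OR = (a·d)/(b·c) = (16 × 275) / (102 × 86) = 4400 / 8772 = 0.50160
Exposure is associated with lower odds of reported burglary (OR = 0.50 < 1).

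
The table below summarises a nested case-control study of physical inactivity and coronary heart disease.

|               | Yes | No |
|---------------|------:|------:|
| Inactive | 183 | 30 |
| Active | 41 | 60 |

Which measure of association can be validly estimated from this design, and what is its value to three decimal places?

Cells: a = 183, b = 30, c = 41, d = 60.
This is a nested case-control study: participants were sampled on outcome status, so risks in the source population cannot be estimated directly — relative risk is not valid here. The odds ratio is the appropriate measure.
OR = (a·d)/(b·c) = (183 × 60) / (30 × 41) = 10980 / 1230 = 8.92683

8.927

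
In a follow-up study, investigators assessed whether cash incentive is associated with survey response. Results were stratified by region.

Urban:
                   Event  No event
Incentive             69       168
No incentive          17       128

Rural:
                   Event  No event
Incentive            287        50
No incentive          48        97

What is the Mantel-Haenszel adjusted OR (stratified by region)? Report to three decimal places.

6.493

OR_MH = Σ(aᵢdᵢ/nᵢ) / Σ(bᵢcᵢ/nᵢ), where nᵢ is the stratum total.
Stratum 1 (Urban): n = 382; a·d/n = 69·128/382 = 23.1204; b·c/n = 168·17/382 = 7.4764
Stratum 2 (Rural): n = 482; a·d/n = 287·97/482 = 57.7573; b·c/n = 50·48/482 = 4.9793
OR_MH = (23.1204 + 57.7573) / (7.4764 + 4.9793) = 80.8777 / 12.4557 = 6.49323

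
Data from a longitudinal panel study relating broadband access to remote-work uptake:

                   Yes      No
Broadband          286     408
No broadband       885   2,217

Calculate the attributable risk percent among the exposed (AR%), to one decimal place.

30.8

Cells: a = 286, b = 408, c = 885, d = 2217.
Risk in exposed = 286/694 = 0.41210; risk in unexposed = 885/3102 = 0.28530.
RR = 0.41210/0.28530 = 1.44446
AR% = (RR − 1)/RR × 100 = (1.44446 − 1)/1.44446 × 100 = 30.7699%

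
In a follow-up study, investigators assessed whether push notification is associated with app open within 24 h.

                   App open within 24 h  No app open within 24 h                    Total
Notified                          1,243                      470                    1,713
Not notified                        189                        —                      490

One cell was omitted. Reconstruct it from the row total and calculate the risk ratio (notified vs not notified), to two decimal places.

1.88

The missing cell is in the unexposed row: 490 − 189 = 301.
So a = 1243, b = 470, c = 189, d = 301.
RR = [a/(a+b)] / [c/(c+d)] = (1243/1713) / (189/490) = 0.72563/0.38571 = 1.88126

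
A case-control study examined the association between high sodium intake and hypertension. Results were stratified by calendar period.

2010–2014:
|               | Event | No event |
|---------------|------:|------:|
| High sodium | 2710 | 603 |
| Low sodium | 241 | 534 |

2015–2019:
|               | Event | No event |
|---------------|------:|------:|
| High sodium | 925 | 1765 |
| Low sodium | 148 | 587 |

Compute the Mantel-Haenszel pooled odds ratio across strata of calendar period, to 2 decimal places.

4.58

OR_MH = Σ(aᵢdᵢ/nᵢ) / Σ(bᵢcᵢ/nᵢ), where nᵢ is the stratum total.
Stratum 1 (2010–2014): n = 4088; a·d/n = 2710·534/4088 = 353.9971; b·c/n = 603·241/4088 = 35.5487
Stratum 2 (2015–2019): n = 3425; a·d/n = 925·587/3425 = 158.5328; b·c/n = 1765·148/3425 = 76.2686
OR_MH = (353.9971 + 158.5328) / (35.5487 + 76.2686) = 512.5299 / 111.8173 = 4.58364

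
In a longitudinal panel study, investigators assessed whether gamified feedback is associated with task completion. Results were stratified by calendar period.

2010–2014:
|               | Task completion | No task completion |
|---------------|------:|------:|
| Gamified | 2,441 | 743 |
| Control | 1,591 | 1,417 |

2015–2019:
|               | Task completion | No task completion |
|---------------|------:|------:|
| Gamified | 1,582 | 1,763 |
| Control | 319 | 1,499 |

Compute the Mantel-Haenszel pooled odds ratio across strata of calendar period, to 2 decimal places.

OR_MH = Σ(aᵢdᵢ/nᵢ) / Σ(bᵢcᵢ/nᵢ), where nᵢ is the stratum total.
Stratum 1 (2010–2014): n = 6192; a·d/n = 2441·1417/6192 = 558.6074; b·c/n = 743·1591/6192 = 190.9097
Stratum 2 (2015–2019): n = 5163; a·d/n = 1582·1499/5163 = 459.3101; b·c/n = 1763·319/5163 = 108.9283
OR_MH = (558.6074 + 459.3101) / (190.9097 + 108.9283) = 1017.9175 / 299.8381 = 3.39489

3.39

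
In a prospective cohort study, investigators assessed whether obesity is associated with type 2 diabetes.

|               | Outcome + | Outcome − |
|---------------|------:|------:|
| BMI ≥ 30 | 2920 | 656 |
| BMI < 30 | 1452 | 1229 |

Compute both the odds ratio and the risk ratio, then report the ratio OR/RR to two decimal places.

2.50

Cells: a = 2920, b = 656, c = 1452, d = 1229.
OR = (2920·1229)/(656·1452) = 3588680/952512 = 3.76760
Risk in exposed = 2920/3576 = 0.81655; risk in unexposed = 1452/2681 = 0.54159; RR = 1.50770
OR/RR = 3.76760 / 1.50770 = 2.49890
The outcome is not rare, so the OR lies further from 1 than the RR.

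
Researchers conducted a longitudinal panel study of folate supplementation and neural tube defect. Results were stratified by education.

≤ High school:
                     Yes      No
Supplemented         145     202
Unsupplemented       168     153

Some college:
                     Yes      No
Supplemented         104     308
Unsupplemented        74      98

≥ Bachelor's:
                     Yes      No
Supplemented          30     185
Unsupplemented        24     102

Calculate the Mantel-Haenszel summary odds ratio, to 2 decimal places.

0.58

OR_MH = Σ(aᵢdᵢ/nᵢ) / Σ(bᵢcᵢ/nᵢ), where nᵢ is the stratum total.
Stratum 1 (≤ High school): n = 668; a·d/n = 145·153/668 = 33.2111; b·c/n = 202·168/668 = 50.8024
Stratum 2 (Some college): n = 584; a·d/n = 104·98/584 = 17.4521; b·c/n = 308·74/584 = 39.0274
Stratum 3 (≥ Bachelor's): n = 341; a·d/n = 30·102/341 = 8.9736; b·c/n = 185·24/341 = 13.0205
OR_MH = (33.2111 + 17.4521 + 8.9736) / (50.8024 + 39.0274 + 13.0205) = 59.6367 / 102.8503 = 0.57984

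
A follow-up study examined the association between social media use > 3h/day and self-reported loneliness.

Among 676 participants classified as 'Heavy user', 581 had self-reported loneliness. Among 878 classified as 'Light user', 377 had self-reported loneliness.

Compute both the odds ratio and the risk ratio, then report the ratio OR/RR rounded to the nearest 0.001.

4.060

From the description: a = 581, b = 95, c = 377, d = 501.
OR = (581·501)/(95·377) = 291081/35815 = 8.12735
Risk in exposed = 581/676 = 0.85947; risk in unexposed = 377/878 = 0.42938; RR = 2.00162
OR/RR = 8.12735 / 2.00162 = 4.06038
The outcome is not rare, so the OR lies further from 1 than the RR.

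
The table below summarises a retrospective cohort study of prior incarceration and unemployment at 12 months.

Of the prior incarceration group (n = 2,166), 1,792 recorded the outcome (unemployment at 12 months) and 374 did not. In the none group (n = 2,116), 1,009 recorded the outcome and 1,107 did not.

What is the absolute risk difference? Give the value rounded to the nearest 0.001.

From the description: a = 1792, b = 374, c = 1009, d = 1107.
Risk in exposed = 1792/2166 = 0.827331; risk in unexposed = 1009/2116 = 0.476843.
Risk difference = 0.827331 − 0.476843 = 0.350488

0.350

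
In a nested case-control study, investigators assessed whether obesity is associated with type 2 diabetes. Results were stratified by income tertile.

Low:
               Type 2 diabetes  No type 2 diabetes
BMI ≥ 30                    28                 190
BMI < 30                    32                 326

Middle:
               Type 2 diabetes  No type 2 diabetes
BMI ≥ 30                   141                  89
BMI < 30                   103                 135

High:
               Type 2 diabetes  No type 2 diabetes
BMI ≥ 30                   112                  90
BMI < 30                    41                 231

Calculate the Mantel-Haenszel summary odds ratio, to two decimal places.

OR_MH = Σ(aᵢdᵢ/nᵢ) / Σ(bᵢcᵢ/nᵢ), where nᵢ is the stratum total.
Stratum 1 (Low): n = 576; a·d/n = 28·326/576 = 15.8472; b·c/n = 190·32/576 = 10.5556
Stratum 2 (Middle): n = 468; a·d/n = 141·135/468 = 40.6731; b·c/n = 89·103/468 = 19.5876
Stratum 3 (High): n = 474; a·d/n = 112·231/474 = 54.5823; b·c/n = 90·41/474 = 7.7848
OR_MH = (15.8472 + 40.6731 + 54.5823) / (10.5556 + 19.5876 + 7.7848) = 111.1026 / 37.9280 = 2.92930

2.93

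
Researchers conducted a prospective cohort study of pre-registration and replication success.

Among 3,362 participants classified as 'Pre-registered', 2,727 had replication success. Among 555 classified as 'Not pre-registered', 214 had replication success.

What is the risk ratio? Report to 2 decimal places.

From the description: a = 2727, b = 635, c = 214, d = 341.
Risk in exposed = 2727/3362 = 0.81112; risk in unexposed = 214/555 = 0.38559.
RR = 0.81112 / 0.38559 = 2.10362
The risk among the exposed is 2.10 times that among the unexposed.

2.10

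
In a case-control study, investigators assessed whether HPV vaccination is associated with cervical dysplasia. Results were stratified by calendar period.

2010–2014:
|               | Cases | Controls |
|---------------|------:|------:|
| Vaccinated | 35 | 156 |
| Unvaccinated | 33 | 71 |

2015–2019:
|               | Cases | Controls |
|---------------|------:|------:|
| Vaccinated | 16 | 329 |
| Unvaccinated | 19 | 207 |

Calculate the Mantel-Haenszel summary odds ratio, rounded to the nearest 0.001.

OR_MH = Σ(aᵢdᵢ/nᵢ) / Σ(bᵢcᵢ/nᵢ), where nᵢ is the stratum total.
Stratum 1 (2010–2014): n = 295; a·d/n = 35·71/295 = 8.4237; b·c/n = 156·33/295 = 17.4508
Stratum 2 (2015–2019): n = 571; a·d/n = 16·207/571 = 5.8004; b·c/n = 329·19/571 = 10.9475
OR_MH = (8.4237 + 5.8004) / (17.4508 + 10.9475) = 14.2241 / 28.3983 = 0.50088

0.501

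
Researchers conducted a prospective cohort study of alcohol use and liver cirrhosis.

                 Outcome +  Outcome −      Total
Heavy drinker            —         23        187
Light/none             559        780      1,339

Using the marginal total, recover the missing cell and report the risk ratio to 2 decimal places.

2.10

The missing cell is in the exposed row: 187 − 23 = 164.
So a = 164, b = 23, c = 559, d = 780.
RR = [a/(a+b)] / [c/(c+d)] = (164/187) / (559/1339) = 0.87701/0.41748 = 2.10073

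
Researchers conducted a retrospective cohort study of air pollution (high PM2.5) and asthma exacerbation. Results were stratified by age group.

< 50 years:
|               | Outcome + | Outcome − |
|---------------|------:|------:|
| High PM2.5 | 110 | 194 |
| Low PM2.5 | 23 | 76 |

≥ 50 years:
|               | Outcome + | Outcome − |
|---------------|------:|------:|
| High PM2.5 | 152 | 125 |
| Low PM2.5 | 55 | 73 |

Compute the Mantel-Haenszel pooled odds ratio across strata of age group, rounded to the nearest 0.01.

1.72

OR_MH = Σ(aᵢdᵢ/nᵢ) / Σ(bᵢcᵢ/nᵢ), where nᵢ is the stratum total.
Stratum 1 (< 50 years): n = 403; a·d/n = 110·76/403 = 20.7444; b·c/n = 194·23/403 = 11.0720
Stratum 2 (≥ 50 years): n = 405; a·d/n = 152·73/405 = 27.3975; b·c/n = 125·55/405 = 16.9753
OR_MH = (20.7444 + 27.3975) / (11.0720 + 16.9753) = 48.1419 / 28.0473 = 1.71646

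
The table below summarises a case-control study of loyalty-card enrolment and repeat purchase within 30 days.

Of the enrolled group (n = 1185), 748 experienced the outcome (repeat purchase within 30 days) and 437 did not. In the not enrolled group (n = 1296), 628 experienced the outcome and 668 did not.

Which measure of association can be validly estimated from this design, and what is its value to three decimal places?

1.821

From the description: a = 748, b = 437, c = 628, d = 668.
This is a case-control study: participants were sampled on outcome status, so risks in the source population cannot be estimated directly — relative risk is not valid here. The odds ratio is the appropriate measure.
OR = (a·d)/(b·c) = (748 × 668) / (437 × 628) = 499664 / 274436 = 1.82069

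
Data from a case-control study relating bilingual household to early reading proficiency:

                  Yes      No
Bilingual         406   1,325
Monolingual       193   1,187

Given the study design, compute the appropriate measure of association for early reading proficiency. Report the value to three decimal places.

1.885

Cells: a = 406, b = 1325, c = 193, d = 1187.
This is a case-control study: participants were sampled on outcome status, so risks in the source population cannot be estimated directly — relative risk is not valid here. The odds ratio is the appropriate measure.
OR = (a·d)/(b·c) = (406 × 1187) / (1325 × 193) = 481922 / 255725 = 1.88453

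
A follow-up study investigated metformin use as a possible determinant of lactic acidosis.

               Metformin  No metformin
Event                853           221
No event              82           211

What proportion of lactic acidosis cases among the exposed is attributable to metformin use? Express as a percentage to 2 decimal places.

Reading the table with exposure as columns: a = 853 (Metformin, case), b = 82 (Metformin, non-case), c = 221 (No metformin, case), d = 211.
Risk in exposed = 853/935 = 0.91230; risk in unexposed = 221/432 = 0.51157.
RR = 0.91230/0.51157 = 1.78332
AR% = (RR − 1)/RR × 100 = (1.78332 − 1)/1.78332 × 100 = 43.9248%

43.92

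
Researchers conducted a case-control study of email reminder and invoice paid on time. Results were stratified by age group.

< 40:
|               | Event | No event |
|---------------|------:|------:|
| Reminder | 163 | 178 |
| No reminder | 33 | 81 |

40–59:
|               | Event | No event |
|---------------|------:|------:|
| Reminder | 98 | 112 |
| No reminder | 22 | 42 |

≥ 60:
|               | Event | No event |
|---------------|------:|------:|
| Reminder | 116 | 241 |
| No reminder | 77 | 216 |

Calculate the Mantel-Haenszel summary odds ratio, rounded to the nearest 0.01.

1.64

OR_MH = Σ(aᵢdᵢ/nᵢ) / Σ(bᵢcᵢ/nᵢ), where nᵢ is the stratum total.
Stratum 1 (< 40): n = 455; a·d/n = 163·81/455 = 29.0176; b·c/n = 178·33/455 = 12.9099
Stratum 2 (40–59): n = 274; a·d/n = 98·42/274 = 15.0219; b·c/n = 112·22/274 = 8.9927
Stratum 3 (≥ 60): n = 650; a·d/n = 116·216/650 = 38.5477; b·c/n = 241·77/650 = 28.5492
OR_MH = (29.0176 + 15.0219 + 38.5477) / (12.9099 + 8.9927 + 28.5492) = 82.5872 / 50.4518 = 1.63695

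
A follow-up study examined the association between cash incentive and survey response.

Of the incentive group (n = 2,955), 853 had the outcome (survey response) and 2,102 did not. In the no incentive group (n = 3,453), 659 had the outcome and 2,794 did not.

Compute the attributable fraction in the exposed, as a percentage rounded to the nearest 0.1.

From the description: a = 853, b = 2102, c = 659, d = 2794.
Risk in exposed = 853/2955 = 0.28866; risk in unexposed = 659/3453 = 0.19085.
RR = 0.28866/0.19085 = 1.51253
AR% = (RR − 1)/RR × 100 = (1.51253 − 1)/1.51253 × 100 = 33.8854%

33.9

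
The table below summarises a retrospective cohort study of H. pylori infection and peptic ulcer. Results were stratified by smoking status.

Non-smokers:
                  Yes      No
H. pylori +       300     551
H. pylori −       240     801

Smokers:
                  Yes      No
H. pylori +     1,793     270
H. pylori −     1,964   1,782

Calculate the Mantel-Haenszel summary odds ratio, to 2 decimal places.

4.20

OR_MH = Σ(aᵢdᵢ/nᵢ) / Σ(bᵢcᵢ/nᵢ), where nᵢ is the stratum total.
Stratum 1 (Non-smokers): n = 1892; a·d/n = 300·801/1892 = 127.0085; b·c/n = 551·240/1892 = 69.8943
Stratum 2 (Smokers): n = 5809; a·d/n = 1793·1782/5809 = 550.0303; b·c/n = 270·1964/5809 = 91.2859
OR_MH = (127.0085 + 550.0303) / (69.8943 + 91.2859) = 677.0388 / 161.1802 = 4.20051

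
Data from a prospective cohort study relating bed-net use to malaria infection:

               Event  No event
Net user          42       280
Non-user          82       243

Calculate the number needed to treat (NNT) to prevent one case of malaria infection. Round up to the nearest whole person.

9

Risk in treated group = 42/322 = 0.13043; risk in control = 82/325 = 0.25231.
Absolute risk reduction = 0.25231 − 0.13043 = 0.12187
NNT = 1 / ARR = 1 / 0.12187 = 8.205 → round up → 9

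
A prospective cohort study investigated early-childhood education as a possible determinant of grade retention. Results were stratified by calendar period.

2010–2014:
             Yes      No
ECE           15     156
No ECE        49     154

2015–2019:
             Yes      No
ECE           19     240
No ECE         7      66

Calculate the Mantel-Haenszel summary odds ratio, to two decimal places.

OR_MH = Σ(aᵢdᵢ/nᵢ) / Σ(bᵢcᵢ/nᵢ), where nᵢ is the stratum total.
Stratum 1 (2010–2014): n = 374; a·d/n = 15·154/374 = 6.1765; b·c/n = 156·49/374 = 20.4385
Stratum 2 (2015–2019): n = 332; a·d/n = 19·66/332 = 3.7771; b·c/n = 240·7/332 = 5.0602
OR_MH = (6.1765 + 3.7771) / (20.4385 + 5.0602) = 9.9536 / 25.4987 = 0.39036

0.39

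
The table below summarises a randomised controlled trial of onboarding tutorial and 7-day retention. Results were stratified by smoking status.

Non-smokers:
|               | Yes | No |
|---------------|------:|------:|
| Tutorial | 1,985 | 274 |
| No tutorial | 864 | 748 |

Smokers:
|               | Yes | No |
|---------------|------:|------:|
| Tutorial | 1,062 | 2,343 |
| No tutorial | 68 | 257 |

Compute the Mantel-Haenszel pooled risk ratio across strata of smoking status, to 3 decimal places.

RR_MH = Σ(aᵢ·n₀ᵢ/nᵢ) / Σ(cᵢ·n₁ᵢ/nᵢ), with n₁ᵢ = aᵢ+bᵢ (exposed), n₀ᵢ = cᵢ+dᵢ (unexposed), nᵢ = n₁ᵢ+n₀ᵢ.
Stratum 1 (Non-smokers): n₁ = 2259, n₀ = 1612, n = 3871; a·n₀/n = 1985·1612/3871 = 826.6133; c·n₁/n = 864·2259/3871 = 504.2046
Stratum 2 (Smokers): n₁ = 3405, n₀ = 325, n = 3730; a·n₀/n = 1062·325/3730 = 92.5335; c·n₁/n = 68·3405/3730 = 62.0751
RR_MH = (826.6133 + 92.5335) / (504.2046 + 62.0751) = 919.1468 / 566.2797 = 1.62313

1.623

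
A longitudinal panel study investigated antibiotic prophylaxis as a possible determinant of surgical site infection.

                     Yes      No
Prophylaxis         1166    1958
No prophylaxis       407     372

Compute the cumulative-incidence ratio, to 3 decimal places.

Cells: a = 1166, b = 1958, c = 407, d = 372.
Risk in exposed = 1166/3124 = 0.37324; risk in unexposed = 407/779 = 0.52246.
RR = 0.37324 / 0.52246 = 0.71438
The risk is 29% lower among the exposed than among the unexposed.

0.714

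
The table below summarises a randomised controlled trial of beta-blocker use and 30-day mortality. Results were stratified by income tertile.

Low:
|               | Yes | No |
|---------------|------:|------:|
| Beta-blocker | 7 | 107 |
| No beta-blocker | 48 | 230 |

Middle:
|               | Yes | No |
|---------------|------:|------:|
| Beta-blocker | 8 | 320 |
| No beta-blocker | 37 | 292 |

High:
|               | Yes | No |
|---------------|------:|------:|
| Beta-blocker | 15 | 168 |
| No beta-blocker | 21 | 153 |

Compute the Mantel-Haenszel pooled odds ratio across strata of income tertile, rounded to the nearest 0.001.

OR_MH = Σ(aᵢdᵢ/nᵢ) / Σ(bᵢcᵢ/nᵢ), where nᵢ is the stratum total.
Stratum 1 (Low): n = 392; a·d/n = 7·230/392 = 4.1071; b·c/n = 107·48/392 = 13.1020
Stratum 2 (Middle): n = 657; a·d/n = 8·292/657 = 3.5556; b·c/n = 320·37/657 = 18.0213
Stratum 3 (High): n = 357; a·d/n = 15·153/357 = 6.4286; b·c/n = 168·21/357 = 9.8824
OR_MH = (4.1071 + 3.5556 + 6.4286) / (13.1020 + 18.0213 + 9.8824) = 14.0913 / 41.0057 = 0.34364

0.344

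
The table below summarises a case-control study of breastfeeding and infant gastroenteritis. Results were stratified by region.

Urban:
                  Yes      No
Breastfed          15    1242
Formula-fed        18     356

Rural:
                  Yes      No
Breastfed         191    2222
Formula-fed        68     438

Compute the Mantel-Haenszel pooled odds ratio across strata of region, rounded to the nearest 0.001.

0.488

OR_MH = Σ(aᵢdᵢ/nᵢ) / Σ(bᵢcᵢ/nᵢ), where nᵢ is the stratum total.
Stratum 1 (Urban): n = 1631; a·d/n = 15·356/1631 = 3.2741; b·c/n = 1242·18/1631 = 13.7069
Stratum 2 (Rural): n = 2919; a·d/n = 191·438/2919 = 28.6598; b·c/n = 2222·68/2919 = 51.7629
OR_MH = (3.2741 + 28.6598) / (13.7069 + 51.7629) = 31.9339 / 65.4699 = 0.48776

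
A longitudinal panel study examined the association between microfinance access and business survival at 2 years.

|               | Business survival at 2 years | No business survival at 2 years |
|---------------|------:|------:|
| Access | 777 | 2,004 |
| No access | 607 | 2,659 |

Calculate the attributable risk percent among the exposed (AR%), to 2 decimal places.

33.48

Cells: a = 777, b = 2004, c = 607, d = 2659.
Risk in exposed = 777/2781 = 0.27940; risk in unexposed = 607/3266 = 0.18585.
RR = 0.27940/0.18585 = 1.50331
AR% = (RR − 1)/RR × 100 = (1.50331 − 1)/1.50331 × 100 = 33.4800%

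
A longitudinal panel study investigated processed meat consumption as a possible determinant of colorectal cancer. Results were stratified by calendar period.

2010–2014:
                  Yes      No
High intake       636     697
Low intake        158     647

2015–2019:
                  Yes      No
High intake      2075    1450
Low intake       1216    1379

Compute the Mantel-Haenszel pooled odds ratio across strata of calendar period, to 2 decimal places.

OR_MH = Σ(aᵢdᵢ/nᵢ) / Σ(bᵢcᵢ/nᵢ), where nᵢ is the stratum total.
Stratum 1 (2010–2014): n = 2138; a·d/n = 636·647/2138 = 192.4659; b·c/n = 697·158/2138 = 51.5089
Stratum 2 (2015–2019): n = 6120; a·d/n = 2075·1379/6120 = 467.5531; b·c/n = 1450·1216/6120 = 288.1046
OR_MH = (192.4659 + 467.5531) / (51.5089 + 288.1046) = 660.0190 / 339.6135 = 1.94344

1.94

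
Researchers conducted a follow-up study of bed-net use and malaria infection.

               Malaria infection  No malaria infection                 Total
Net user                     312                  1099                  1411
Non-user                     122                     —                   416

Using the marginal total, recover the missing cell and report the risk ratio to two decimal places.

0.75

The missing cell is in the unexposed row: 416 − 122 = 294.
So a = 312, b = 1099, c = 122, d = 294.
RR = [a/(a+b)] / [c/(c+d)] = (312/1411) / (122/416) = 0.22112/0.29327 = 0.75398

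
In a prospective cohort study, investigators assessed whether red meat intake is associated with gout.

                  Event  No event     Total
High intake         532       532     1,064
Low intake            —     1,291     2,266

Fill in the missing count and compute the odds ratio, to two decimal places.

The missing cell is in the unexposed row: 2266 − 1291 = 975.
So a = 532, b = 532, c = 975, d = 1291.
OR = (a·d)/(b·c) = (532 × 1291) / (532 × 975) = 686812 / 518700 = 1.32410

1.32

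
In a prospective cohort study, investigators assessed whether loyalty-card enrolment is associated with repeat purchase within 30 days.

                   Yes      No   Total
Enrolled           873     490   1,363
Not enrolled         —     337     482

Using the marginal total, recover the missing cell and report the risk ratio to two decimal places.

The missing cell is in the unexposed row: 482 − 337 = 145.
So a = 873, b = 490, c = 145, d = 337.
RR = [a/(a+b)] / [c/(c+d)] = (873/1363) / (145/482) = 0.64050/0.30083 = 2.12911

2.13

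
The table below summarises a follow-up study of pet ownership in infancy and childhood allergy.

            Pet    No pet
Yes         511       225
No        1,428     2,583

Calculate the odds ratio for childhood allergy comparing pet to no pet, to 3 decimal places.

Reading the table with exposure as columns: a = 511 (Pet, case), b = 1428 (Pet, non-case), c = 225 (No pet, case), d = 2583.
OR = (a·d)/(b·c) = (511 × 2583) / (1428 × 225) = 1319913 / 321300 = 4.10804
The odds of childhood allergy are about 4.11 times as high in the pet group.

4.108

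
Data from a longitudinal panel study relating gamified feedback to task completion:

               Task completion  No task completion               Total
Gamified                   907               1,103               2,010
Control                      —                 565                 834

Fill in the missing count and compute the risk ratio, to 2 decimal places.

1.40

The missing cell is in the unexposed row: 834 − 565 = 269.
So a = 907, b = 1103, c = 269, d = 565.
RR = [a/(a+b)] / [c/(c+d)] = (907/2010) / (269/834) = 0.45124/0.32254 = 1.39902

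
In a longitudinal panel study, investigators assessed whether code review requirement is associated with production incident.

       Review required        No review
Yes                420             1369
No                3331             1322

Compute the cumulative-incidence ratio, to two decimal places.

Reading the table with exposure as columns: a = 420 (Review required, case), b = 3331 (Review required, non-case), c = 1369 (No review, case), d = 1322.
Risk in exposed = 420/3751 = 0.11197; risk in unexposed = 1369/2691 = 0.50873.
RR = 0.11197 / 0.50873 = 0.22010
The risk is 78% lower among the exposed than among the unexposed.

0.22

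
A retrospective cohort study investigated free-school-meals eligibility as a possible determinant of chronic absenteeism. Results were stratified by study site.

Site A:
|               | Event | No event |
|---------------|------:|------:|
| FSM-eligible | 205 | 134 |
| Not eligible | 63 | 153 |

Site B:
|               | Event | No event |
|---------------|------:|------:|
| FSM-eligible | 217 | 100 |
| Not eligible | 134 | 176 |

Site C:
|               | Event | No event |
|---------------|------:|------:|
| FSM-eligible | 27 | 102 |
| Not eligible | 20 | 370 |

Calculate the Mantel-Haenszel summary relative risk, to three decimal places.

1.865

RR_MH = Σ(aᵢ·n₀ᵢ/nᵢ) / Σ(cᵢ·n₁ᵢ/nᵢ), with n₁ᵢ = aᵢ+bᵢ (exposed), n₀ᵢ = cᵢ+dᵢ (unexposed), nᵢ = n₁ᵢ+n₀ᵢ.
Stratum 1 (Site A): n₁ = 339, n₀ = 216, n = 555; a·n₀/n = 205·216/555 = 79.7838; c·n₁/n = 63·339/555 = 38.4811
Stratum 2 (Site B): n₁ = 317, n₀ = 310, n = 627; a·n₀/n = 217·310/627 = 107.2887; c·n₁/n = 134·317/627 = 67.7480
Stratum 3 (Site C): n₁ = 129, n₀ = 390, n = 519; a·n₀/n = 27·390/519 = 20.2890; c·n₁/n = 20·129/519 = 4.9711
RR_MH = (79.7838 + 107.2887 + 20.2890) / (38.4811 + 67.7480 + 4.9711) = 207.3615 / 111.2002 = 1.86476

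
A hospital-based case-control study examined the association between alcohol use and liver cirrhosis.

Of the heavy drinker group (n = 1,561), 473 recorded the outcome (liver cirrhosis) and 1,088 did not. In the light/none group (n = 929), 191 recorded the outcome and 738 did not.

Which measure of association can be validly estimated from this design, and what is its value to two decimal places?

From the description: a = 473, b = 1088, c = 191, d = 738.
This is a hospital-based case-control study: participants were sampled on outcome status, so risks in the source population cannot be estimated directly — relative risk is not valid here. The odds ratio is the appropriate measure.
OR = (a·d)/(b·c) = (473 × 738) / (1088 × 191) = 349074 / 207808 = 1.67979

1.68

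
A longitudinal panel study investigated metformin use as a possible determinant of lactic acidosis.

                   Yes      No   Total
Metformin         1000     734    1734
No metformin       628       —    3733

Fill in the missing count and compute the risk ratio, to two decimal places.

3.43

The missing cell is in the unexposed row: 3733 − 628 = 3105.
So a = 1000, b = 734, c = 628, d = 3105.
RR = [a/(a+b)] / [c/(c+d)] = (1000/1734) / (628/3733) = 0.57670/0.16823 = 3.42807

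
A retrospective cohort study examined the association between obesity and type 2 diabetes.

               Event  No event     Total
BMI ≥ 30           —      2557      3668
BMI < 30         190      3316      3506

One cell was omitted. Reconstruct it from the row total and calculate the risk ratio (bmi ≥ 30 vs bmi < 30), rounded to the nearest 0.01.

The missing cell is in the exposed row: 3668 − 2557 = 1111.
So a = 1111, b = 2557, c = 190, d = 3316.
RR = [a/(a+b)] / [c/(c+d)] = (1111/3668) / (190/3506) = 0.30289/0.05419 = 5.58911

5.59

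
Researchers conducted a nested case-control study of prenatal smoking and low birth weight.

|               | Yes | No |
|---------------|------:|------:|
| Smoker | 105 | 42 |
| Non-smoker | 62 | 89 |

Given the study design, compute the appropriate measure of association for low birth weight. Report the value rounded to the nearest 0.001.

3.589

Cells: a = 105, b = 42, c = 62, d = 89.
This is a nested case-control study: participants were sampled on outcome status, so risks in the source population cannot be estimated directly — relative risk is not valid here. The odds ratio is the appropriate measure.
OR = (a·d)/(b·c) = (105 × 89) / (42 × 62) = 9345 / 2604 = 3.58871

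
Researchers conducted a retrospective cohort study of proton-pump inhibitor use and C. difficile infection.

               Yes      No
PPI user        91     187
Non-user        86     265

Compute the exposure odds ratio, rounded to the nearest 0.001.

1.500

Cells: a = 91, b = 187, c = 86, d = 265.
OR = (a·d)/(b·c) = (91 × 265) / (187 × 86) = 24115 / 16082 = 1.49950
The odds of C. difficile infection are about 1.50 times as high in the ppi user group.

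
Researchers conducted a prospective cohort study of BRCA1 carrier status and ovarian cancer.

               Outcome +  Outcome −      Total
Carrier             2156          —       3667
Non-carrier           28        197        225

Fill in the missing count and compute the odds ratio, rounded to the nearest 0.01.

10.04

The missing cell is in the exposed row: 3667 − 2156 = 1511.
So a = 2156, b = 1511, c = 28, d = 197.
OR = (a·d)/(b·c) = (2156 × 197) / (1511 × 28) = 424732 / 42308 = 10.03905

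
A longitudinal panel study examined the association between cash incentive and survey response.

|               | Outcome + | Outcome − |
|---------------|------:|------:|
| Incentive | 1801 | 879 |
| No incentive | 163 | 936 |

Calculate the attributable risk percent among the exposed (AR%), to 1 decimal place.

Cells: a = 1801, b = 879, c = 163, d = 936.
Risk in exposed = 1801/2680 = 0.67201; risk in unexposed = 163/1099 = 0.14832.
RR = 0.67201/0.14832 = 4.53095
AR% = (RR − 1)/RR × 100 = (4.53095 − 1)/4.53095 × 100 = 77.9296%

77.9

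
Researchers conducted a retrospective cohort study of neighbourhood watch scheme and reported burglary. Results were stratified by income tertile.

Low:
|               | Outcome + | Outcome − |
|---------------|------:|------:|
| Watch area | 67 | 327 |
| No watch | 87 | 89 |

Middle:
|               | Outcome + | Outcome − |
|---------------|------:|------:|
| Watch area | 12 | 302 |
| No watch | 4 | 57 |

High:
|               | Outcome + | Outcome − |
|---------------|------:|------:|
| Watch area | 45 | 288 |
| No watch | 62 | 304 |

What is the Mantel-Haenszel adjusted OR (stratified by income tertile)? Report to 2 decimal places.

OR_MH = Σ(aᵢdᵢ/nᵢ) / Σ(bᵢcᵢ/nᵢ), where nᵢ is the stratum total.
Stratum 1 (Low): n = 570; a·d/n = 67·89/570 = 10.4614; b·c/n = 327·87/570 = 49.9105
Stratum 2 (Middle): n = 375; a·d/n = 12·57/375 = 1.8240; b·c/n = 302·4/375 = 3.2213
Stratum 3 (High): n = 699; a·d/n = 45·304/699 = 19.5708; b·c/n = 288·62/699 = 25.5451
OR_MH = (10.4614 + 1.8240 + 19.5708) / (49.9105 + 3.2213 + 25.5451) = 31.8562 / 78.6769 = 0.40490

0.40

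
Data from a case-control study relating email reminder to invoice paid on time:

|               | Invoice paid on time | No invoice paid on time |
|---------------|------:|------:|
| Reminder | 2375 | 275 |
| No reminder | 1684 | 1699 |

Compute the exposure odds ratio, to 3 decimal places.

8.713

Cells: a = 2375, b = 275, c = 1684, d = 1699.
OR = (a·d)/(b·c) = (2375 × 1699) / (275 × 1684) = 4035125 / 463100 = 8.71329
The odds of invoice paid on time are about 8.71 times as high in the reminder group.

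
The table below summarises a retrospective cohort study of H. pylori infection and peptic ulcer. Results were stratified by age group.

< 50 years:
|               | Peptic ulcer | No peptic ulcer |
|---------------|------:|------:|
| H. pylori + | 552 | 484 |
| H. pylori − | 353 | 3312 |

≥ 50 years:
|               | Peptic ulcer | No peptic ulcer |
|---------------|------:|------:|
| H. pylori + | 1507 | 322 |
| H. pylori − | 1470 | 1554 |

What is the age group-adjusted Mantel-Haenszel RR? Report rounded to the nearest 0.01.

2.17

RR_MH = Σ(aᵢ·n₀ᵢ/nᵢ) / Σ(cᵢ·n₁ᵢ/nᵢ), with n₁ᵢ = aᵢ+bᵢ (exposed), n₀ᵢ = cᵢ+dᵢ (unexposed), nᵢ = n₁ᵢ+n₀ᵢ.
Stratum 1 (< 50 years): n₁ = 1036, n₀ = 3665, n = 4701; a·n₀/n = 552·3665/4701 = 430.3510; c·n₁/n = 353·1036/4701 = 77.7937
Stratum 2 (≥ 50 years): n₁ = 1829, n₀ = 3024, n = 4853; a·n₀/n = 1507·3024/4853 = 939.0414; c·n₁/n = 1470·1829/4853 = 554.0140
RR_MH = (430.3510 + 939.0414) / (77.7937 + 554.0140) = 1369.3924 / 631.8077 = 2.16742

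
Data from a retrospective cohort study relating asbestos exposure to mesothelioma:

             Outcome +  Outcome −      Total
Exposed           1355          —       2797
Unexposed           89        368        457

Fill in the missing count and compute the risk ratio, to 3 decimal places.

2.488

The missing cell is in the exposed row: 2797 − 1355 = 1442.
So a = 1355, b = 1442, c = 89, d = 368.
RR = [a/(a+b)] / [c/(c+d)] = (1355/2797) / (89/457) = 0.48445/0.19475 = 2.48756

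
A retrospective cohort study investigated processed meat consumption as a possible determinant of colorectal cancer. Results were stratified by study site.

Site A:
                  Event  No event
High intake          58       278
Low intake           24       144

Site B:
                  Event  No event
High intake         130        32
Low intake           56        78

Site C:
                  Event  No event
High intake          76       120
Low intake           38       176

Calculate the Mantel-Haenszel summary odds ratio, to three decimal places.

OR_MH = Σ(aᵢdᵢ/nᵢ) / Σ(bᵢcᵢ/nᵢ), where nᵢ is the stratum total.
Stratum 1 (Site A): n = 504; a·d/n = 58·144/504 = 16.5714; b·c/n = 278·24/504 = 13.2381
Stratum 2 (Site B): n = 296; a·d/n = 130·78/296 = 34.2568; b·c/n = 32·56/296 = 6.0541
Stratum 3 (Site C): n = 410; a·d/n = 76·176/410 = 32.6244; b·c/n = 120·38/410 = 11.1220
OR_MH = (16.5714 + 34.2568 + 32.6244) / (13.2381 + 6.0541 + 11.1220) = 83.4526 / 30.4141 = 2.74388

2.744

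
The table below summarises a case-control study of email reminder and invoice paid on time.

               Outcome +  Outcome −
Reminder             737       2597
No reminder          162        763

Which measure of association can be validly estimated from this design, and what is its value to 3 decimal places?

1.337

Cells: a = 737, b = 2597, c = 162, d = 763.
This is a case-control study: participants were sampled on outcome status, so risks in the source population cannot be estimated directly — relative risk is not valid here. The odds ratio is the appropriate measure.
OR = (a·d)/(b·c) = (737 × 763) / (2597 × 162) = 562331 / 420714 = 1.33661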